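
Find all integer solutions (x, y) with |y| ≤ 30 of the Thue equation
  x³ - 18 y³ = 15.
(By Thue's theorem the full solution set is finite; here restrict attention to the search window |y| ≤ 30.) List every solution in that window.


The equation is x³ - 18y³ = 15. For fixed y, x³ = 18·y³ + 15, so a solution requires the RHS to be a perfect cube.
Strategy: iterate y from -30 to 30, compute RHS = 18·y³ + 15, and check whether it is a (positive or negative) perfect cube.
Check small values of y:
  y = 0: RHS = 15 is not a perfect cube.
  y = 1: RHS = 33 is not a perfect cube.
  y = -1: RHS = -3 is not a perfect cube.
  y = 2: RHS = 159 is not a perfect cube.
  y = -2: RHS = -129 is not a perfect cube.
  y = 3: RHS = 501 is not a perfect cube.
  y = -3: RHS = -471 is not a perfect cube.
Continuing the search up to |y| = 30 finds no solutions either.
No (x, y) in the scanned range satisfies the equation.

No integer solutions with |y| ≤ 30.


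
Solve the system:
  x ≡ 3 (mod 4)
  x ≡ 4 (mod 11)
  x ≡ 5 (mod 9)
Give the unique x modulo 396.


Moduli 4, 11, 9 are pairwise coprime; by CRT there is a unique solution modulo M = 4 · 11 · 9 = 396.
Solve pairwise, accumulating the modulus:
  Start with x ≡ 3 (mod 4).
  Combine with x ≡ 4 (mod 11): since gcd(4, 11) = 1, we get a unique residue mod 44.
    Write x = 3 + 4·t and substitute into x ≡ 4 (mod 11): 4·t ≡ 4 − 3 = 1 (mod 11).
    The inverse of 4 mod 11 is 3 (since 4·3 = 12 = 1·11 + 1), so t ≡ 3·1 = 3 ≡ 3 (mod 11).
    Then x = 3 + 4·3 = 15, valid modulo lcm(4, 11) = 44: x ≡ 15 (mod 44).
  Combine with x ≡ 5 (mod 9): since gcd(44, 9) = 1, we get a unique residue mod 396.
    Write x = 15 + 44·t and substitute into x ≡ 5 (mod 9): 44·t ≡ 5 − 15 = -10 (mod 9).
    Reduce coefficients mod 9: 8·t ≡ 8 (mod 9).
    The inverse of 8 mod 9 is 8 (since 8·8 = 64 = 7·9 + 1), so t ≡ 8·8 = 64 ≡ 1 (mod 9).
    Then x = 15 + 44·1 = 59, valid modulo lcm(44, 9) = 396: x ≡ 59 (mod 396).
Verify: 59 mod 4 = 3 ✓, 59 mod 11 = 4 ✓, 59 mod 9 = 5 ✓.

x ≡ 59 (mod 396).


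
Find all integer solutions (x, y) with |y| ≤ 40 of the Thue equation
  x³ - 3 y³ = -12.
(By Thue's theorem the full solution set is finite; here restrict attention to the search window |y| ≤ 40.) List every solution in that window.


The equation is x³ - 3y³ = -12. For fixed y, x³ = 3·y³ − 12, so a solution requires the RHS to be a perfect cube.
Strategy: iterate y from -40 to 40, compute RHS = 3·y³ − 12, and check whether it is a (positive or negative) perfect cube.
Check small values of y:
  y = 0: RHS = -12 is not a perfect cube.
  y = 1: RHS = -9 is not a perfect cube.
  y = -1: RHS = -15 is not a perfect cube.
  y = 2: RHS = 12 is not a perfect cube.
  y = -2: RHS = -36 is not a perfect cube.
  y = 3: RHS = 69 is not a perfect cube.
  y = -3: RHS = -93 is not a perfect cube.
Continuing the search up to |y| = 40 finds no solutions either.
No (x, y) in the scanned range satisfies the equation.

No integer solutions with |y| ≤ 40.


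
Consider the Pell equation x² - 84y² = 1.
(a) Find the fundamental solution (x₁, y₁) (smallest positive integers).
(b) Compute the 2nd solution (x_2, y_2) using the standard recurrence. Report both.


Step 1: Find the fundamental solution (x₁, y₁) of x² - 84y² = 1.
  Expand √84 as a continued fraction. a₀ = ⌊√84⌋ = 9; iterate m_{k+1} = d_k·a_k − m_k, d_{k+1} = (84 − m_{k+1}²)/d_k, a_{k+1} = ⌊(a₀ + m_{k+1})/d_{k+1}⌋ (starting m₀ = 0, d₀ = 1), with convergents p_k = a_k·p_{k-1} + p_{k-2}, q_k = a_k·q_{k-1} + q_{k-2} (p₋₁ = 1, q₋₁ = 0):
  k = 0: a₀ = 9; p₀/q₀ = 9/1; p₀² − 84·q₀² = 81 − 84 = -3.
  k = 1: m = 9, d = 3, a = ⌊(9 + 9)/3⌋ = 6; p/q = (6·9 + 1)/(6·1 + 0) = 55/6; p² − 84·q² = 3025 − 3024 = 1.
  The first convergent with p² − 84·q² = 1 gives the fundamental solution (x₁, y₁) = (55, 6).
Step 2: Apply the recurrence (x_{n+1}, y_{n+1}) = (x₁x_n + 84y₁y_n, x₁y_n + y₁x_n) repeatedly.
  From (x_1, y_1) = (55, 6): x_2 = 55·55 + 84·6·6 = 6049; y_2 = 55·6 + 6·55 = 660.
Step 3: Verify x_2² - 84·y_2² = 36590401 - 36590400 = 1 (should be 1). ✓

(x_1, y_1) = (55, 6); (x_2, y_2) = (6049, 660).


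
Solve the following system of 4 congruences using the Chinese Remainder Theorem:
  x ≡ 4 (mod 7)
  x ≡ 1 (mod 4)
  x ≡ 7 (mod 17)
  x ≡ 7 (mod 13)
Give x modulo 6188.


Product of moduli M = 7 · 4 · 17 · 13 = 6188.
Merge one congruence at a time:
  Start: x ≡ 4 (mod 7).
  Combine with x ≡ 1 (mod 4); new modulus lcm = 28.
    Write x = 4 + 7·t and substitute into x ≡ 1 (mod 4): 7·t ≡ 1 − 4 = -3 (mod 4).
    Reduce coefficients mod 4: 3·t ≡ 1 (mod 4).
    The inverse of 3 mod 4 is 3 (since 3·3 = 9 = 2·4 + 1), so t ≡ 3·1 = 3 ≡ 3 (mod 4).
    Then x = 4 + 7·3 = 25, valid modulo lcm(7, 4) = 28: x ≡ 25 (mod 28).
  Combine with x ≡ 7 (mod 17); new modulus lcm = 476.
    Write x = 25 + 28·t and substitute into x ≡ 7 (mod 17): 28·t ≡ 7 − 25 = -18 (mod 17).
    Reduce coefficients mod 17: 11·t ≡ 16 (mod 17).
    The inverse of 11 mod 17 is 14 (since 11·14 = 154 = 9·17 + 1), so t ≡ 14·16 = 224 ≡ 3 (mod 17).
    Then x = 25 + 28·3 = 109, valid modulo lcm(28, 17) = 476: x ≡ 109 (mod 476).
  Combine with x ≡ 7 (mod 13); new modulus lcm = 6188.
    Write x = 109 + 476·t and substitute into x ≡ 7 (mod 13): 476·t ≡ 7 − 109 = -102 (mod 13).
    Reduce coefficients mod 13: 8·t ≡ 2 (mod 13).
    The inverse of 8 mod 13 is 5 (since 8·5 = 40 = 3·13 + 1), so t ≡ 5·2 = 10 ≡ 10 (mod 13).
    Then x = 109 + 476·10 = 4869, valid modulo lcm(476, 13) = 6188: x ≡ 4869 (mod 6188).
Verify against each original: 4869 mod 7 = 4, 4869 mod 4 = 1, 4869 mod 17 = 7, 4869 mod 13 = 7.

x ≡ 4869 (mod 6188).


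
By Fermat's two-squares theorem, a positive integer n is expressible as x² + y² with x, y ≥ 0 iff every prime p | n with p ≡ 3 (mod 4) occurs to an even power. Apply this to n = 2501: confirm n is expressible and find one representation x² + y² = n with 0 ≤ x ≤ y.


Step 1: Factor n = 2501 = 41 · 61.
Step 2: Check the mod-4 condition on each prime factor: 41 ≡ 1 (mod 4), exponent 1; 61 ≡ 1 (mod 4), exponent 1.
All primes ≡ 3 (mod 4) appear to even exponent (or don't appear), so by the two-squares theorem n IS expressible as a sum of two squares.
Step 3: Build a representation. Here n = 41 · 61 is a product of primes ≡ 1 (mod 4). Each prime p ≡ 1 (mod 4) is itself a sum of two squares; find a² by testing p − a² for a perfect square:
  41: 41 − 1² = 40, 41 − 2² = 37, 41 − 3² = 32, 41 − 4² = 25 = 5² ⇒ 41 = 4² + 5².
  61: 61 − 1² = 60, 61 − 2² = 57, 61 − 3² = 52, 61 − 4² = 45, 61 − 5² = 36 = 6² ⇒ 61 = 5² + 6².
  Combine using the Brahmagupta–Fibonacci identity (a² + b²)(c² + d²) = (ac − bd)² + (ad + bc)² = (ac + bd)² + (ad − bc)²:
  41 · 61 = 2501: from (4² + 5²)(5² + 6²), take (4·5 − 5·6, 4·6 + 5·5) = (20 − 30, 24 + 25) = (-10, 49); dropping signs (only squares matter) gives (10, 49); check 10² + 49² = 100 + 2401 = 2501 ✓.
Step 4: Order so x ≤ y and verify: 10² + 49² = 100 + 2401 = 2501 = n. ✓

n = 2501 = 10² + 49² (one valid representation with x ≤ y).


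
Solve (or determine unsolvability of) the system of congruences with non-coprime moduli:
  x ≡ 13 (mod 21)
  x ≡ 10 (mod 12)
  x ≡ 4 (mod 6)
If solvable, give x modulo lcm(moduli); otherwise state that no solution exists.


Moduli 21, 12, 6 are not pairwise coprime, so CRT works modulo lcm(m_i) when all pairwise compatibility conditions hold.
Pairwise compatibility: gcd(m_i, m_j) must divide a_i - a_j for every pair.
Merge one congruence at a time:
  Start: x ≡ 13 (mod 21).
  Combine with x ≡ 10 (mod 12): gcd(21, 12) = 3; 10 - 13 = -3, which IS divisible by 3, so compatible.
    Write x = 13 + 21·t and substitute into x ≡ 10 (mod 12): 21·t ≡ 10 − 13 = -3 (mod 12).
    Divide the congruence (and modulus) by g = 3: 7·t ≡ -1 (mod 4).
    Reduce coefficients mod 4: 3·t ≡ 3 (mod 4).
    The inverse of 3 mod 4 is 3 (since 3·3 = 9 = 2·4 + 1), so t ≡ 3·3 = 9 ≡ 1 (mod 4).
    Then x = 13 + 21·1 = 34, valid modulo lcm(21, 12) = 84: x ≡ 34 (mod 84).
  Combine with x ≡ 4 (mod 6): gcd(84, 6) = 6; 4 - 34 = -30, which IS divisible by 6, so compatible.
    Write x = 34 + 84·t and substitute into x ≡ 4 (mod 6): 84·t ≡ 4 − 34 = -30 (mod 6).
    Divide the congruence (and modulus) by g = 6: 14·t ≡ -5 (mod 1).
    Modulo 1 every t works; take t = 0.
    Then x = 34 + 84·0 = 34, valid modulo lcm(84, 6) = 84: x ≡ 34 (mod 84).
Verify: 34 mod 21 = 13, 34 mod 12 = 10, 34 mod 6 = 4.

x ≡ 34 (mod 84).


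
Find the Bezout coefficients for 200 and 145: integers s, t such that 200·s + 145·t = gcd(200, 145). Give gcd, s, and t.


Euclidean algorithm on (200, 145) — divide until remainder is 0:
  200 = 1 · 145 + 55
  145 = 2 · 55 + 35
  55 = 1 · 35 + 20
  35 = 1 · 20 + 15
  20 = 1 · 15 + 5
  15 = 3 · 5 + 0
gcd(200, 145) = 5.
Track Bezout coefficients alongside the remainders: start with r₀ = 200 = a·1 + b·0 (s = 1, t = 0) and r₁ = 145 = a·0 + b·1 (s = 0, t = 1); each new remainder r_{k+1} = r_{k-1} − q_k·r_k inherits s_{k+1} = s_{k-1} − q_k·s_k, t_{k+1} = t_{k-1} − q_k·t_k, so r_k = a·s_k + b·t_k at every step:
  q = 1: r = 55, s = 1 − 1·0 = 1, t = 0 − 1·1 = -1  (check: 200·1 + 145·(-1) = 55)
  q = 2: r = 35, s = 0 − 2·1 = -2, t = 1 − 2·(-1) = 3  (check: 200·(-2) + 145·3 = 35)
  q = 1: r = 20, s = 1 − 1·(-2) = 3, t = -1 − 1·3 = -4  (check: 200·3 + 145·(-4) = 20)
  q = 1: r = 15, s = -2 − 1·3 = -5, t = 3 − 1·(-4) = 7  (check: 200·(-5) + 145·7 = 15)
  q = 1: r = 5, s = 3 − 1·(-5) = 8, t = -4 − 1·7 = -11  (check: 200·8 + 145·(-11) = 5)
The row with r = 5 (the gcd) gives the Bezout coefficients s = 8, t = -11.
Result: 200 · (8) + 145 · (-11) = 5.

gcd(200, 145) = 5; s = 8, t = -11 (check: 200·8 + 145·(-11) = 5).


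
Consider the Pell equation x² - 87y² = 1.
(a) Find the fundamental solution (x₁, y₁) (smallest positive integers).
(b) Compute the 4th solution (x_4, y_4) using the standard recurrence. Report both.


Step 1: Find the fundamental solution (x₁, y₁) of x² - 87y² = 1.
  Expand √87 as a continued fraction. a₀ = ⌊√87⌋ = 9; iterate m_{k+1} = d_k·a_k − m_k, d_{k+1} = (87 − m_{k+1}²)/d_k, a_{k+1} = ⌊(a₀ + m_{k+1})/d_{k+1}⌋ (starting m₀ = 0, d₀ = 1), with convergents p_k = a_k·p_{k-1} + p_{k-2}, q_k = a_k·q_{k-1} + q_{k-2} (p₋₁ = 1, q₋₁ = 0):
  k = 0: a₀ = 9; p₀/q₀ = 9/1; p₀² − 87·q₀² = 81 − 87 = -6.
  k = 1: m = 9, d = 6, a = ⌊(9 + 9)/6⌋ = 3; p/q = (3·9 + 1)/(3·1 + 0) = 28/3; p² − 87·q² = 784 − 783 = 1.
  The first convergent with p² − 87·q² = 1 gives the fundamental solution (x₁, y₁) = (28, 3).
Step 2: Apply the recurrence (x_{n+1}, y_{n+1}) = (x₁x_n + 87y₁y_n, x₁y_n + y₁x_n) repeatedly.
  From (x_1, y_1) = (28, 3): x_2 = 28·28 + 87·3·3 = 1567; y_2 = 28·3 + 3·28 = 168.
  From (x_2, y_2) = (1567, 168): x_3 = 28·1567 + 87·3·168 = 87724; y_3 = 28·168 + 3·1567 = 9405.
  From (x_3, y_3) = (87724, 9405): x_4 = 28·87724 + 87·3·9405 = 4910977; y_4 = 28·9405 + 3·87724 = 526512.
Step 3: Verify x_4² - 87·y_4² = 24117695094529 - 24117695094528 = 1 (should be 1). ✓

(x_1, y_1) = (28, 3); (x_4, y_4) = (4910977, 526512).


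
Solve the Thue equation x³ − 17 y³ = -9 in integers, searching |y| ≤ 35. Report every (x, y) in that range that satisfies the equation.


The equation is x³ - 17y³ = -9. For fixed y, x³ = 17·y³ − 9, so a solution requires the RHS to be a perfect cube.
Strategy: iterate y from -35 to 35, compute RHS = 17·y³ − 9, and check whether it is a (positive or negative) perfect cube.
Check small values of y:
  y = 0: RHS = -9 is not a perfect cube.
  y = 1: RHS = 8 = (2)³ ⇒ x = 2 works.
  y = -1: RHS = -26 is not a perfect cube.
  y = 2: RHS = 127 is not a perfect cube.
  y = -2: RHS = -145 is not a perfect cube.
  y = 3: RHS = 450 is not a perfect cube.
  y = -3: RHS = -468 is not a perfect cube.
Continuing the search up to |y| = 35 finds no further solutions beyond those listed.
Collected solutions: (2, 1).

Solutions (with |y| ≤ 35): (2, 1).


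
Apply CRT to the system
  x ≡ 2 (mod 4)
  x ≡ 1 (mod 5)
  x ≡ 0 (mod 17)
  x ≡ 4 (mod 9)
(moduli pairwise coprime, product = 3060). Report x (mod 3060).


Product of moduli M = 4 · 5 · 17 · 9 = 3060.
Merge one congruence at a time:
  Start: x ≡ 2 (mod 4).
  Combine with x ≡ 1 (mod 5); new modulus lcm = 20.
    Write x = 2 + 4·t and substitute into x ≡ 1 (mod 5): 4·t ≡ 1 − 2 = -1 (mod 5).
    Reduce coefficients mod 5: 4·t ≡ 4 (mod 5).
    The inverse of 4 mod 5 is 4 (since 4·4 = 16 = 3·5 + 1), so t ≡ 4·4 = 16 ≡ 1 (mod 5).
    Then x = 2 + 4·1 = 6, valid modulo lcm(4, 5) = 20: x ≡ 6 (mod 20).
  Combine with x ≡ 0 (mod 17); new modulus lcm = 340.
    Write x = 6 + 20·t and substitute into x ≡ 0 (mod 17): 20·t ≡ 0 − 6 = -6 (mod 17).
    Reduce coefficients mod 17: 3·t ≡ 11 (mod 17).
    The inverse of 3 mod 17 is 6 (since 3·6 = 18 = 1·17 + 1), so t ≡ 6·11 = 66 ≡ 15 (mod 17).
    Then x = 6 + 20·15 = 306, valid modulo lcm(20, 17) = 340: x ≡ 306 (mod 340).
  Combine with x ≡ 4 (mod 9); new modulus lcm = 3060.
    Write x = 306 + 340·t and substitute into x ≡ 4 (mod 9): 340·t ≡ 4 − 306 = -302 (mod 9).
    Reduce coefficients mod 9: 7·t ≡ 4 (mod 9).
    The inverse of 7 mod 9 is 4 (since 7·4 = 28 = 3·9 + 1), so t ≡ 4·4 = 16 ≡ 7 (mod 9).
    Then x = 306 + 340·7 = 2686, valid modulo lcm(340, 9) = 3060: x ≡ 2686 (mod 3060).
Verify against each original: 2686 mod 4 = 2, 2686 mod 5 = 1, 2686 mod 17 = 0, 2686 mod 9 = 4.

x ≡ 2686 (mod 3060).


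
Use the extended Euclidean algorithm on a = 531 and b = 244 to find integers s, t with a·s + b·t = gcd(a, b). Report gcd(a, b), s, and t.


Euclidean algorithm on (531, 244) — divide until remainder is 0:
  531 = 2 · 244 + 43
  244 = 5 · 43 + 29
  43 = 1 · 29 + 14
  29 = 2 · 14 + 1
  14 = 14 · 1 + 0
gcd(531, 244) = 1.
Track Bezout coefficients alongside the remainders: start with r₀ = 531 = a·1 + b·0 (s = 1, t = 0) and r₁ = 244 = a·0 + b·1 (s = 0, t = 1); each new remainder r_{k+1} = r_{k-1} − q_k·r_k inherits s_{k+1} = s_{k-1} − q_k·s_k, t_{k+1} = t_{k-1} − q_k·t_k, so r_k = a·s_k + b·t_k at every step:
  q = 2: r = 43, s = 1 − 2·0 = 1, t = 0 − 2·1 = -2  (check: 531·1 + 244·(-2) = 43)
  q = 5: r = 29, s = 0 − 5·1 = -5, t = 1 − 5·(-2) = 11  (check: 531·(-5) + 244·11 = 29)
  q = 1: r = 14, s = 1 − 1·(-5) = 6, t = -2 − 1·11 = -13  (check: 531·6 + 244·(-13) = 14)
  q = 2: r = 1, s = -5 − 2·6 = -17, t = 11 − 2·(-13) = 37  (check: 531·(-17) + 244·37 = 1)
The row with r = 1 (the gcd) gives the Bezout coefficients s = -17, t = 37.
Result: 531 · (-17) + 244 · (37) = 1.

gcd(531, 244) = 1; s = -17, t = 37 (check: 531·(-17) + 244·37 = 1).


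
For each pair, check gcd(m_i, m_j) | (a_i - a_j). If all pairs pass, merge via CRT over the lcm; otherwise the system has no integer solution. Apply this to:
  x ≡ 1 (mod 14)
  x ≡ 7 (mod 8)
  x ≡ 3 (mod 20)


Moduli 14, 8, 20 are not pairwise coprime, so CRT works modulo lcm(m_i) when all pairwise compatibility conditions hold.
Pairwise compatibility: gcd(m_i, m_j) must divide a_i - a_j for every pair.
Merge one congruence at a time:
  Start: x ≡ 1 (mod 14).
  Combine with x ≡ 7 (mod 8): gcd(14, 8) = 2; 7 - 1 = 6, which IS divisible by 2, so compatible.
    Write x = 1 + 14·t and substitute into x ≡ 7 (mod 8): 14·t ≡ 7 − 1 = 6 (mod 8).
    Divide the congruence (and modulus) by g = 2: 7·t ≡ 3 (mod 4).
    Reduce coefficients mod 4: 3·t ≡ 3 (mod 4).
    The inverse of 3 mod 4 is 3 (since 3·3 = 9 = 2·4 + 1), so t ≡ 3·3 = 9 ≡ 1 (mod 4).
    Then x = 1 + 14·1 = 15, valid modulo lcm(14, 8) = 56: x ≡ 15 (mod 56).
  Combine with x ≡ 3 (mod 20): gcd(56, 20) = 4; 3 - 15 = -12, which IS divisible by 4, so compatible.
    Write x = 15 + 56·t and substitute into x ≡ 3 (mod 20): 56·t ≡ 3 − 15 = -12 (mod 20).
    Divide the congruence (and modulus) by g = 4: 14·t ≡ -3 (mod 5).
    Reduce coefficients mod 5: 4·t ≡ 2 (mod 5).
    The inverse of 4 mod 5 is 4 (since 4·4 = 16 = 3·5 + 1), so t ≡ 4·2 = 8 ≡ 3 (mod 5).
    Then x = 15 + 56·3 = 183, valid modulo lcm(56, 20) = 280: x ≡ 183 (mod 280).
Verify: 183 mod 14 = 1, 183 mod 8 = 7, 183 mod 20 = 3.

x ≡ 183 (mod 280).


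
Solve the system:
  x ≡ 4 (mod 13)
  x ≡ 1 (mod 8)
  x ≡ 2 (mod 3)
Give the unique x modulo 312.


Moduli 13, 8, 3 are pairwise coprime; by CRT there is a unique solution modulo M = 13 · 8 · 3 = 312.
Solve pairwise, accumulating the modulus:
  Start with x ≡ 4 (mod 13).
  Combine with x ≡ 1 (mod 8): since gcd(13, 8) = 1, we get a unique residue mod 104.
    Write x = 4 + 13·t and substitute into x ≡ 1 (mod 8): 13·t ≡ 1 − 4 = -3 (mod 8).
    Reduce coefficients mod 8: 5·t ≡ 5 (mod 8).
    The inverse of 5 mod 8 is 5 (since 5·5 = 25 = 3·8 + 1), so t ≡ 5·5 = 25 ≡ 1 (mod 8).
    Then x = 4 + 13·1 = 17, valid modulo lcm(13, 8) = 104: x ≡ 17 (mod 104).
  Combine with x ≡ 2 (mod 3): since gcd(104, 3) = 1, we get a unique residue mod 312.
    Write x = 17 + 104·t and substitute into x ≡ 2 (mod 3): 104·t ≡ 2 − 17 = -15 (mod 3).
    Reduce coefficients mod 3: 2·t ≡ 0 (mod 3).
    The inverse of 2 mod 3 is 2 (since 2·2 = 4 = 1·3 + 1), so t ≡ 2·0 = 0 ≡ 0 (mod 3).
    Then x = 17 + 104·0 = 17, valid modulo lcm(104, 3) = 312: x ≡ 17 (mod 312).
Verify: 17 mod 13 = 4 ✓, 17 mod 8 = 1 ✓, 17 mod 3 = 2 ✓.

x ≡ 17 (mod 312).


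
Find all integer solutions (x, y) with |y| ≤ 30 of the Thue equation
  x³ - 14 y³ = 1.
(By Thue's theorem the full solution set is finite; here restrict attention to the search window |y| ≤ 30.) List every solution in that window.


The equation is x³ - 14y³ = 1. For fixed y, x³ = 14·y³ + 1, so a solution requires the RHS to be a perfect cube.
Strategy: iterate y from -30 to 30, compute RHS = 14·y³ + 1, and check whether it is a (positive or negative) perfect cube.
Check small values of y:
  y = 0: RHS = 1 = (1)³ ⇒ x = 1 works.
  y = 1: RHS = 15 is not a perfect cube.
  y = -1: RHS = -13 is not a perfect cube.
  y = 2: RHS = 113 is not a perfect cube.
  y = -2: RHS = -111 is not a perfect cube.
  y = 3: RHS = 379 is not a perfect cube.
  y = -3: RHS = -377 is not a perfect cube.
Continuing the search up to |y| = 30 finds no further solutions beyond those listed.
Collected solutions: (1, 0).

Solutions (with |y| ≤ 30): (1, 0).


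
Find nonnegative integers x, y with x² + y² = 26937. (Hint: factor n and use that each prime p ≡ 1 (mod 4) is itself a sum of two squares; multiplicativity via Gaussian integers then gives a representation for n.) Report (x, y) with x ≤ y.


Step 1: Factor n = 26937 = 3^2 · 41 · 73.
Step 2: Check the mod-4 condition on each prime factor: 3 ≡ 3 (mod 4), exponent 2 (must be even); 41 ≡ 1 (mod 4), exponent 1; 73 ≡ 1 (mod 4), exponent 1.
All primes ≡ 3 (mod 4) appear to even exponent (or don't appear), so by the two-squares theorem n IS expressible as a sum of two squares.
Step 3: Build a representation. Group n = k² · m with k = 3 and m = 41 · 73 = 2993 (a product of primes ≡ 1 (mod 4)); a representation of m scales to one of n via (k·x)² + (k·y)² = k²(x² + y²). Each prime p ≡ 1 (mod 4) is itself a sum of two squares; find a² by testing p − a² for a perfect square:
  41: 41 − 1² = 40, 41 − 2² = 37, 41 − 3² = 32, 41 − 4² = 25 = 5² ⇒ 41 = 4² + 5².
  73: 73 − 1² = 72, 73 − 2² = 69, 73 − 3² = 64 = 8² ⇒ 73 = 3² + 8².
  Combine using the Brahmagupta–Fibonacci identity (a² + b²)(c² + d²) = (ac − bd)² + (ad + bc)² = (ac + bd)² + (ad − bc)²:
  41 · 73 = 2993: from (4² + 5²)(3² + 8²), take (4·3 − 5·8, 4·8 + 5·3) = (12 − 40, 32 + 15) = (-28, 47); dropping signs (only squares matter) gives (28, 47); check 28² + 47² = 784 + 2209 = 2993 ✓.
  Scale by k = 3: (3·28, 3·47) = (84, 141).
Step 4: Order so x ≤ y and verify: 84² + 141² = 7056 + 19881 = 26937 = n. ✓

n = 26937 = 84² + 141² (one valid representation with x ≤ y).


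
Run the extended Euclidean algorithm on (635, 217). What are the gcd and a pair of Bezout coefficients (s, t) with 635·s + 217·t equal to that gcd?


Euclidean algorithm on (635, 217) — divide until remainder is 0:
  635 = 2 · 217 + 201
  217 = 1 · 201 + 16
  201 = 12 · 16 + 9
  16 = 1 · 9 + 7
  9 = 1 · 7 + 2
  7 = 3 · 2 + 1
  2 = 2 · 1 + 0
gcd(635, 217) = 1.
Track Bezout coefficients alongside the remainders: start with r₀ = 635 = a·1 + b·0 (s = 1, t = 0) and r₁ = 217 = a·0 + b·1 (s = 0, t = 1); each new remainder r_{k+1} = r_{k-1} − q_k·r_k inherits s_{k+1} = s_{k-1} − q_k·s_k, t_{k+1} = t_{k-1} − q_k·t_k, so r_k = a·s_k + b·t_k at every step:
  q = 2: r = 201, s = 1 − 2·0 = 1, t = 0 − 2·1 = -2  (check: 635·1 + 217·(-2) = 201)
  q = 1: r = 16, s = 0 − 1·1 = -1, t = 1 − 1·(-2) = 3  (check: 635·(-1) + 217·3 = 16)
  q = 12: r = 9, s = 1 − 12·(-1) = 13, t = -2 − 12·3 = -38  (check: 635·13 + 217·(-38) = 9)
  q = 1: r = 7, s = -1 − 1·13 = -14, t = 3 − 1·(-38) = 41  (check: 635·(-14) + 217·41 = 7)
  q = 1: r = 2, s = 13 − 1·(-14) = 27, t = -38 − 1·41 = -79  (check: 635·27 + 217·(-79) = 2)
  q = 3: r = 1, s = -14 − 3·27 = -95, t = 41 − 3·(-79) = 278  (check: 635·(-95) + 217·278 = 1)
The row with r = 1 (the gcd) gives the Bezout coefficients s = -95, t = 278.
Result: 635 · (-95) + 217 · (278) = 1.

gcd(635, 217) = 1; s = -95, t = 278 (check: 635·(-95) + 217·278 = 1).


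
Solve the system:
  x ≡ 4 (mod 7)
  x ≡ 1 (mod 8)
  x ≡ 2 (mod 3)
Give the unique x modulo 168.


Moduli 7, 8, 3 are pairwise coprime; by CRT there is a unique solution modulo M = 7 · 8 · 3 = 168.
Solve pairwise, accumulating the modulus:
  Start with x ≡ 4 (mod 7).
  Combine with x ≡ 1 (mod 8): since gcd(7, 8) = 1, we get a unique residue mod 56.
    Write x = 4 + 7·t and substitute into x ≡ 1 (mod 8): 7·t ≡ 1 − 4 = -3 (mod 8).
    Reduce coefficients mod 8: 7·t ≡ 5 (mod 8).
    The inverse of 7 mod 8 is 7 (since 7·7 = 49 = 6·8 + 1), so t ≡ 7·5 = 35 ≡ 3 (mod 8).
    Then x = 4 + 7·3 = 25, valid modulo lcm(7, 8) = 56: x ≡ 25 (mod 56).
  Combine with x ≡ 2 (mod 3): since gcd(56, 3) = 1, we get a unique residue mod 168.
    Write x = 25 + 56·t and substitute into x ≡ 2 (mod 3): 56·t ≡ 2 − 25 = -23 (mod 3).
    Reduce coefficients mod 3: 2·t ≡ 1 (mod 3).
    The inverse of 2 mod 3 is 2 (since 2·2 = 4 = 1·3 + 1), so t ≡ 2·1 = 2 ≡ 2 (mod 3).
    Then x = 25 + 56·2 = 137, valid modulo lcm(56, 3) = 168: x ≡ 137 (mod 168).
Verify: 137 mod 7 = 4 ✓, 137 mod 8 = 1 ✓, 137 mod 3 = 2 ✓.

x ≡ 137 (mod 168).


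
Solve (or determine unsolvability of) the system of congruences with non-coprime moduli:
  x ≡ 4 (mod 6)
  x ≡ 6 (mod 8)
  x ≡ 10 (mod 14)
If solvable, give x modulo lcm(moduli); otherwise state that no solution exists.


Moduli 6, 8, 14 are not pairwise coprime, so CRT works modulo lcm(m_i) when all pairwise compatibility conditions hold.
Pairwise compatibility: gcd(m_i, m_j) must divide a_i - a_j for every pair.
Merge one congruence at a time:
  Start: x ≡ 4 (mod 6).
  Combine with x ≡ 6 (mod 8): gcd(6, 8) = 2; 6 - 4 = 2, which IS divisible by 2, so compatible.
    Write x = 4 + 6·t and substitute into x ≡ 6 (mod 8): 6·t ≡ 6 − 4 = 2 (mod 8).
    Divide the congruence (and modulus) by g = 2: 3·t ≡ 1 (mod 4).
    The inverse of 3 mod 4 is 3 (since 3·3 = 9 = 2·4 + 1), so t ≡ 3·1 = 3 ≡ 3 (mod 4).
    Then x = 4 + 6·3 = 22, valid modulo lcm(6, 8) = 24: x ≡ 22 (mod 24).
  Combine with x ≡ 10 (mod 14): gcd(24, 14) = 2; 10 - 22 = -12, which IS divisible by 2, so compatible.
    Write x = 22 + 24·t and substitute into x ≡ 10 (mod 14): 24·t ≡ 10 − 22 = -12 (mod 14).
    Divide the congruence (and modulus) by g = 2: 12·t ≡ -6 (mod 7).
    Reduce coefficients mod 7: 5·t ≡ 1 (mod 7).
    The inverse of 5 mod 7 is 3 (since 5·3 = 15 = 2·7 + 1), so t ≡ 3·1 = 3 ≡ 3 (mod 7).
    Then x = 22 + 24·3 = 94, valid modulo lcm(24, 14) = 168: x ≡ 94 (mod 168).
Verify: 94 mod 6 = 4, 94 mod 8 = 6, 94 mod 14 = 10.

x ≡ 94 (mod 168).


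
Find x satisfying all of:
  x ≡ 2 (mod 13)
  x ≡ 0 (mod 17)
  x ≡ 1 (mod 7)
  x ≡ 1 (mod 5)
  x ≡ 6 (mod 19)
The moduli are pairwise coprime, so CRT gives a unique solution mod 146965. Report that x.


Product of moduli M = 13 · 17 · 7 · 5 · 19 = 146965.
Merge one congruence at a time:
  Start: x ≡ 2 (mod 13).
  Combine with x ≡ 0 (mod 17); new modulus lcm = 221.
    Write x = 2 + 13·t and substitute into x ≡ 0 (mod 17): 13·t ≡ 0 − 2 = -2 (mod 17).
    Reduce coefficients mod 17: 13·t ≡ 15 (mod 17).
    The inverse of 13 mod 17 is 4 (since 13·4 = 52 = 3·17 + 1), so t ≡ 4·15 = 60 ≡ 9 (mod 17).
    Then x = 2 + 13·9 = 119, valid modulo lcm(13, 17) = 221: x ≡ 119 (mod 221).
  Combine with x ≡ 1 (mod 7); new modulus lcm = 1547.
    Write x = 119 + 221·t and substitute into x ≡ 1 (mod 7): 221·t ≡ 1 − 119 = -118 (mod 7).
    Reduce coefficients mod 7: 4·t ≡ 1 (mod 7).
    The inverse of 4 mod 7 is 2 (since 4·2 = 8 = 1·7 + 1), so t ≡ 2·1 = 2 ≡ 2 (mod 7).
    Then x = 119 + 221·2 = 561, valid modulo lcm(221, 7) = 1547: x ≡ 561 (mod 1547).
  Combine with x ≡ 1 (mod 5); new modulus lcm = 7735.
    Write x = 561 + 1547·t and substitute into x ≡ 1 (mod 5): 1547·t ≡ 1 − 561 = -560 (mod 5).
    Reduce coefficients mod 5: 2·t ≡ 0 (mod 5).
    The inverse of 2 mod 5 is 3 (since 2·3 = 6 = 1·5 + 1), so t ≡ 3·0 = 0 ≡ 0 (mod 5).
    Then x = 561 + 1547·0 = 561, valid modulo lcm(1547, 5) = 7735: x ≡ 561 (mod 7735).
  Combine with x ≡ 6 (mod 19); new modulus lcm = 146965.
    Write x = 561 + 7735·t and substitute into x ≡ 6 (mod 19): 7735·t ≡ 6 − 561 = -555 (mod 19).
    Reduce coefficients mod 19: 2·t ≡ 15 (mod 19).
    The inverse of 2 mod 19 is 10 (since 2·10 = 20 = 1·19 + 1), so t ≡ 10·15 = 150 ≡ 17 (mod 19).
    Then x = 561 + 7735·17 = 132056, valid modulo lcm(7735, 19) = 146965: x ≡ 132056 (mod 146965).
Verify against each original: 132056 mod 13 = 2, 132056 mod 17 = 0, 132056 mod 7 = 1, 132056 mod 5 = 1, 132056 mod 19 = 6.

x ≡ 132056 (mod 146965).


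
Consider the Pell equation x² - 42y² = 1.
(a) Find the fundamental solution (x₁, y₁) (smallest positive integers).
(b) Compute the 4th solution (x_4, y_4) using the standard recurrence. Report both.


Step 1: Find the fundamental solution (x₁, y₁) of x² - 42y² = 1.
  Expand √42 as a continued fraction. a₀ = ⌊√42⌋ = 6; iterate m_{k+1} = d_k·a_k − m_k, d_{k+1} = (42 − m_{k+1}²)/d_k, a_{k+1} = ⌊(a₀ + m_{k+1})/d_{k+1}⌋ (starting m₀ = 0, d₀ = 1), with convergents p_k = a_k·p_{k-1} + p_{k-2}, q_k = a_k·q_{k-1} + q_{k-2} (p₋₁ = 1, q₋₁ = 0):
  k = 0: a₀ = 6; p₀/q₀ = 6/1; p₀² − 42·q₀² = 36 − 42 = -6.
  k = 1: m = 6, d = 6, a = ⌊(6 + 6)/6⌋ = 2; p/q = (2·6 + 1)/(2·1 + 0) = 13/2; p² − 42·q² = 169 − 168 = 1.
  The first convergent with p² − 42·q² = 1 gives the fundamental solution (x₁, y₁) = (13, 2).
Step 2: Apply the recurrence (x_{n+1}, y_{n+1}) = (x₁x_n + 42y₁y_n, x₁y_n + y₁x_n) repeatedly.
  From (x_1, y_1) = (13, 2): x_2 = 13·13 + 42·2·2 = 337; y_2 = 13·2 + 2·13 = 52.
  From (x_2, y_2) = (337, 52): x_3 = 13·337 + 42·2·52 = 8749; y_3 = 13·52 + 2·337 = 1350.
  From (x_3, y_3) = (8749, 1350): x_4 = 13·8749 + 42·2·1350 = 227137; y_4 = 13·1350 + 2·8749 = 35048.
Step 3: Verify x_4² - 42·y_4² = 51591216769 - 51591216768 = 1 (should be 1). ✓

(x_1, y_1) = (13, 2); (x_4, y_4) = (227137, 35048).


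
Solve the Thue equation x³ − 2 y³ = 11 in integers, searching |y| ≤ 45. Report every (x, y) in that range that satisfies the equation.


The equation is x³ - 2y³ = 11. For fixed y, x³ = 2·y³ + 11, so a solution requires the RHS to be a perfect cube.
Strategy: iterate y from -45 to 45, compute RHS = 2·y³ + 11, and check whether it is a (positive or negative) perfect cube.
Check small values of y:
  y = 0: RHS = 11 is not a perfect cube.
  y = 1: RHS = 13 is not a perfect cube.
  y = -1: RHS = 9 is not a perfect cube.
  y = 2: RHS = 27 = (3)³ ⇒ x = 3 works.
  y = -2: RHS = -5 is not a perfect cube.
  y = 3: RHS = 65 is not a perfect cube.
  y = -3: RHS = -43 is not a perfect cube.
Continuing the search up to |y| = 45 finds no further solutions beyond those listed.
Collected solutions: (3, 2).

Solutions (with |y| ≤ 45): (3, 2).


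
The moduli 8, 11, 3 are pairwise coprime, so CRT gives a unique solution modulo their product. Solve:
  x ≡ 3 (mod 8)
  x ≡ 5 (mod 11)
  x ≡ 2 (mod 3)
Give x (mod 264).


Moduli 8, 11, 3 are pairwise coprime; by CRT there is a unique solution modulo M = 8 · 11 · 3 = 264.
Solve pairwise, accumulating the modulus:
  Start with x ≡ 3 (mod 8).
  Combine with x ≡ 5 (mod 11): since gcd(8, 11) = 1, we get a unique residue mod 88.
    Write x = 3 + 8·t and substitute into x ≡ 5 (mod 11): 8·t ≡ 5 − 3 = 2 (mod 11).
    The inverse of 8 mod 11 is 7 (since 8·7 = 56 = 5·11 + 1), so t ≡ 7·2 = 14 ≡ 3 (mod 11).
    Then x = 3 + 8·3 = 27, valid modulo lcm(8, 11) = 88: x ≡ 27 (mod 88).
  Combine with x ≡ 2 (mod 3): since gcd(88, 3) = 1, we get a unique residue mod 264.
    Write x = 27 + 88·t and substitute into x ≡ 2 (mod 3): 88·t ≡ 2 − 27 = -25 (mod 3).
    Reduce coefficients mod 3: 1·t ≡ 2 (mod 3).
    So t ≡ 2 (mod 3).
    Then x = 27 + 88·2 = 203, valid modulo lcm(88, 3) = 264: x ≡ 203 (mod 264).
Verify: 203 mod 8 = 3 ✓, 203 mod 11 = 5 ✓, 203 mod 3 = 2 ✓.

x ≡ 203 (mod 264).


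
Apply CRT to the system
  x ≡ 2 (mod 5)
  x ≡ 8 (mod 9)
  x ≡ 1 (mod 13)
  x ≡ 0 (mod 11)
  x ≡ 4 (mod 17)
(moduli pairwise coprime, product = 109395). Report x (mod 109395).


Product of moduli M = 5 · 9 · 13 · 11 · 17 = 109395.
Merge one congruence at a time:
  Start: x ≡ 2 (mod 5).
  Combine with x ≡ 8 (mod 9); new modulus lcm = 45.
    Write x = 2 + 5·t and substitute into x ≡ 8 (mod 9): 5·t ≡ 8 − 2 = 6 (mod 9).
    The inverse of 5 mod 9 is 2 (since 5·2 = 10 = 1·9 + 1), so t ≡ 2·6 = 12 ≡ 3 (mod 9).
    Then x = 2 + 5·3 = 17, valid modulo lcm(5, 9) = 45: x ≡ 17 (mod 45).
  Combine with x ≡ 1 (mod 13); new modulus lcm = 585.
    Write x = 17 + 45·t and substitute into x ≡ 1 (mod 13): 45·t ≡ 1 − 17 = -16 (mod 13).
    Reduce coefficients mod 13: 6·t ≡ 10 (mod 13).
    The inverse of 6 mod 13 is 11 (since 6·11 = 66 = 5·13 + 1), so t ≡ 11·10 = 110 ≡ 6 (mod 13).
    Then x = 17 + 45·6 = 287, valid modulo lcm(45, 13) = 585: x ≡ 287 (mod 585).
  Combine with x ≡ 0 (mod 11); new modulus lcm = 6435.
    Write x = 287 + 585·t and substitute into x ≡ 0 (mod 11): 585·t ≡ 0 − 287 = -287 (mod 11).
    Reduce coefficients mod 11: 2·t ≡ 10 (mod 11).
    The inverse of 2 mod 11 is 6 (since 2·6 = 12 = 1·11 + 1), so t ≡ 6·10 = 60 ≡ 5 (mod 11).
    Then x = 287 + 585·5 = 3212, valid modulo lcm(585, 11) = 6435: x ≡ 3212 (mod 6435).
  Combine with x ≡ 4 (mod 17); new modulus lcm = 109395.
    Write x = 3212 + 6435·t and substitute into x ≡ 4 (mod 17): 6435·t ≡ 4 − 3212 = -3208 (mod 17).
    Reduce coefficients mod 17: 9·t ≡ 5 (mod 17).
    The inverse of 9 mod 17 is 2 (since 9·2 = 18 = 1·17 + 1), so t ≡ 2·5 = 10 ≡ 10 (mod 17).
    Then x = 3212 + 6435·10 = 67562, valid modulo lcm(6435, 17) = 109395: x ≡ 67562 (mod 109395).
Verify against each original: 67562 mod 5 = 2, 67562 mod 9 = 8, 67562 mod 13 = 1, 67562 mod 11 = 0, 67562 mod 17 = 4.

x ≡ 67562 (mod 109395).


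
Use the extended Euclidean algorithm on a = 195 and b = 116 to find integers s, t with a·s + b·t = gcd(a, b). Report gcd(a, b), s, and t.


Euclidean algorithm on (195, 116) — divide until remainder is 0:
  195 = 1 · 116 + 79
  116 = 1 · 79 + 37
  79 = 2 · 37 + 5
  37 = 7 · 5 + 2
  5 = 2 · 2 + 1
  2 = 2 · 1 + 0
gcd(195, 116) = 1.
Track Bezout coefficients alongside the remainders: start with r₀ = 195 = a·1 + b·0 (s = 1, t = 0) and r₁ = 116 = a·0 + b·1 (s = 0, t = 1); each new remainder r_{k+1} = r_{k-1} − q_k·r_k inherits s_{k+1} = s_{k-1} − q_k·s_k, t_{k+1} = t_{k-1} − q_k·t_k, so r_k = a·s_k + b·t_k at every step:
  q = 1: r = 79, s = 1 − 1·0 = 1, t = 0 − 1·1 = -1  (check: 195·1 + 116·(-1) = 79)
  q = 1: r = 37, s = 0 − 1·1 = -1, t = 1 − 1·(-1) = 2  (check: 195·(-1) + 116·2 = 37)
  q = 2: r = 5, s = 1 − 2·(-1) = 3, t = -1 − 2·2 = -5  (check: 195·3 + 116·(-5) = 5)
  q = 7: r = 2, s = -1 − 7·3 = -22, t = 2 − 7·(-5) = 37  (check: 195·(-22) + 116·37 = 2)
  q = 2: r = 1, s = 3 − 2·(-22) = 47, t = -5 − 2·37 = -79  (check: 195·47 + 116·(-79) = 1)
The row with r = 1 (the gcd) gives the Bezout coefficients s = 47, t = -79.
Result: 195 · (47) + 116 · (-79) = 1.

gcd(195, 116) = 1; s = 47, t = -79 (check: 195·47 + 116·(-79) = 1).


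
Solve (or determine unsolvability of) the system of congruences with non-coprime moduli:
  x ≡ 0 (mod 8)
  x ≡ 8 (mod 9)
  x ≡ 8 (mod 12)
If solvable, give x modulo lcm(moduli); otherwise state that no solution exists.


Moduli 8, 9, 12 are not pairwise coprime, so CRT works modulo lcm(m_i) when all pairwise compatibility conditions hold.
Pairwise compatibility: gcd(m_i, m_j) must divide a_i - a_j for every pair.
Merge one congruence at a time:
  Start: x ≡ 0 (mod 8).
  Combine with x ≡ 8 (mod 9): gcd(8, 9) = 1; 8 - 0 = 8, which IS divisible by 1, so compatible.
    Write x = 0 + 8·t and substitute into x ≡ 8 (mod 9): 8·t ≡ 8 − 0 = 8 (mod 9).
    The inverse of 8 mod 9 is 8 (since 8·8 = 64 = 7·9 + 1), so t ≡ 8·8 = 64 ≡ 1 (mod 9).
    Then x = 0 + 8·1 = 8, valid modulo lcm(8, 9) = 72: x ≡ 8 (mod 72).
  Combine with x ≡ 8 (mod 12): gcd(72, 12) = 12; 8 - 8 = 0, which IS divisible by 12, so compatible.
    Write x = 8 + 72·t and substitute into x ≡ 8 (mod 12): 72·t ≡ 8 − 8 = 0 (mod 12).
    Divide the congruence (and modulus) by g = 12: 6·t ≡ 0 (mod 1).
    Modulo 1 every t works; take t = 0.
    Then x = 8 + 72·0 = 8, valid modulo lcm(72, 12) = 72: x ≡ 8 (mod 72).
Verify: 8 mod 8 = 0, 8 mod 9 = 8, 8 mod 12 = 8.

x ≡ 8 (mod 72).


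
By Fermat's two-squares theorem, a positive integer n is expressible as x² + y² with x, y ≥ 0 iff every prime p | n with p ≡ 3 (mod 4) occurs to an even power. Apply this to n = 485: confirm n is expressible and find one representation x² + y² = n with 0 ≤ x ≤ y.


Step 1: Factor n = 485 = 5 · 97.
Step 2: Check the mod-4 condition on each prime factor: 5 ≡ 1 (mod 4), exponent 1; 97 ≡ 1 (mod 4), exponent 1.
All primes ≡ 3 (mod 4) appear to even exponent (or don't appear), so by the two-squares theorem n IS expressible as a sum of two squares.
Step 3: Build a representation. Here n = 5 · 97 is a product of primes ≡ 1 (mod 4). Each prime p ≡ 1 (mod 4) is itself a sum of two squares; find a² by testing p − a² for a perfect square:
  5: 5 − 1² = 4 = 2² ⇒ 5 = 1² + 2².
  97: 97 − 1² = 96, 97 − 2² = 93, 97 − 3² = 88, 97 − 4² = 81 = 9² ⇒ 97 = 4² + 9².
  Combine using the Brahmagupta–Fibonacci identity (a² + b²)(c² + d²) = (ac − bd)² + (ad + bc)² = (ac + bd)² + (ad − bc)²:
  5 · 97 = 485: from (1² + 2²)(4² + 9²), take (1·4 − 2·9, 1·9 + 2·4) = (4 − 18, 9 + 8) = (-14, 17); dropping signs (only squares matter) gives (14, 17); check 14² + 17² = 196 + 289 = 485 ✓.
Step 4: Order so x ≤ y and verify: 14² + 17² = 196 + 289 = 485 = n. ✓

n = 485 = 14² + 17² (one valid representation with x ≤ y).


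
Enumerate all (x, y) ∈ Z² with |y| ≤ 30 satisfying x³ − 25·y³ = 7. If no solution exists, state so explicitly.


The equation is x³ - 25y³ = 7. For fixed y, x³ = 25·y³ + 7, so a solution requires the RHS to be a perfect cube.
Strategy: iterate y from -30 to 30, compute RHS = 25·y³ + 7, and check whether it is a (positive or negative) perfect cube.
Check small values of y:
  y = 0: RHS = 7 is not a perfect cube.
  y = 1: RHS = 32 is not a perfect cube.
  y = -1: RHS = -18 is not a perfect cube.
  y = 2: RHS = 207 is not a perfect cube.
  y = -2: RHS = -193 is not a perfect cube.
  y = 3: RHS = 682 is not a perfect cube.
  y = -3: RHS = -668 is not a perfect cube.
Continuing the search up to |y| = 30 finds no solutions either.
No (x, y) in the scanned range satisfies the equation.

No integer solutions with |y| ≤ 30.


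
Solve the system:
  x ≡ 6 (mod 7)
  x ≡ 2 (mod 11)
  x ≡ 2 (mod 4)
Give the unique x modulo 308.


Moduli 7, 11, 4 are pairwise coprime; by CRT there is a unique solution modulo M = 7 · 11 · 4 = 308.
Solve pairwise, accumulating the modulus:
  Start with x ≡ 6 (mod 7).
  Combine with x ≡ 2 (mod 11): since gcd(7, 11) = 1, we get a unique residue mod 77.
    Write x = 6 + 7·t and substitute into x ≡ 2 (mod 11): 7·t ≡ 2 − 6 = -4 (mod 11).
    Reduce coefficients mod 11: 7·t ≡ 7 (mod 11).
    The inverse of 7 mod 11 is 8 (since 7·8 = 56 = 5·11 + 1), so t ≡ 8·7 = 56 ≡ 1 (mod 11).
    Then x = 6 + 7·1 = 13, valid modulo lcm(7, 11) = 77: x ≡ 13 (mod 77).
  Combine with x ≡ 2 (mod 4): since gcd(77, 4) = 1, we get a unique residue mod 308.
    Write x = 13 + 77·t and substitute into x ≡ 2 (mod 4): 77·t ≡ 2 − 13 = -11 (mod 4).
    Reduce coefficients mod 4: 1·t ≡ 1 (mod 4).
    So t ≡ 1 (mod 4).
    Then x = 13 + 77·1 = 90, valid modulo lcm(77, 4) = 308: x ≡ 90 (mod 308).
Verify: 90 mod 7 = 6 ✓, 90 mod 11 = 2 ✓, 90 mod 4 = 2 ✓.

x ≡ 90 (mod 308).


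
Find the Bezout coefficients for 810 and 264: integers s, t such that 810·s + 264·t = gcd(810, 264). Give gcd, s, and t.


Euclidean algorithm on (810, 264) — divide until remainder is 0:
  810 = 3 · 264 + 18
  264 = 14 · 18 + 12
  18 = 1 · 12 + 6
  12 = 2 · 6 + 0
gcd(810, 264) = 6.
Track Bezout coefficients alongside the remainders: start with r₀ = 810 = a·1 + b·0 (s = 1, t = 0) and r₁ = 264 = a·0 + b·1 (s = 0, t = 1); each new remainder r_{k+1} = r_{k-1} − q_k·r_k inherits s_{k+1} = s_{k-1} − q_k·s_k, t_{k+1} = t_{k-1} − q_k·t_k, so r_k = a·s_k + b·t_k at every step:
  q = 3: r = 18, s = 1 − 3·0 = 1, t = 0 − 3·1 = -3  (check: 810·1 + 264·(-3) = 18)
  q = 14: r = 12, s = 0 − 14·1 = -14, t = 1 − 14·(-3) = 43  (check: 810·(-14) + 264·43 = 12)
  q = 1: r = 6, s = 1 − 1·(-14) = 15, t = -3 − 1·43 = -46  (check: 810·15 + 264·(-46) = 6)
The row with r = 6 (the gcd) gives the Bezout coefficients s = 15, t = -46.
Result: 810 · (15) + 264 · (-46) = 6.

gcd(810, 264) = 6; s = 15, t = -46 (check: 810·15 + 264·(-46) = 6).


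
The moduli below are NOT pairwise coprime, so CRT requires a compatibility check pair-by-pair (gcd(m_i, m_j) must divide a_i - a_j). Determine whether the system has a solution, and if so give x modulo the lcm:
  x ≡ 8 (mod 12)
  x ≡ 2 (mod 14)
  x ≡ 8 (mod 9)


Moduli 12, 14, 9 are not pairwise coprime, so CRT works modulo lcm(m_i) when all pairwise compatibility conditions hold.
Pairwise compatibility: gcd(m_i, m_j) must divide a_i - a_j for every pair.
Merge one congruence at a time:
  Start: x ≡ 8 (mod 12).
  Combine with x ≡ 2 (mod 14): gcd(12, 14) = 2; 2 - 8 = -6, which IS divisible by 2, so compatible.
    Write x = 8 + 12·t and substitute into x ≡ 2 (mod 14): 12·t ≡ 2 − 8 = -6 (mod 14).
    Divide the congruence (and modulus) by g = 2: 6·t ≡ -3 (mod 7).
    Reduce coefficients mod 7: 6·t ≡ 4 (mod 7).
    The inverse of 6 mod 7 is 6 (since 6·6 = 36 = 5·7 + 1), so t ≡ 6·4 = 24 ≡ 3 (mod 7).
    Then x = 8 + 12·3 = 44, valid modulo lcm(12, 14) = 84: x ≡ 44 (mod 84).
  Combine with x ≡ 8 (mod 9): gcd(84, 9) = 3; 8 - 44 = -36, which IS divisible by 3, so compatible.
    Write x = 44 + 84·t and substitute into x ≡ 8 (mod 9): 84·t ≡ 8 − 44 = -36 (mod 9).
    Divide the congruence (and modulus) by g = 3: 28·t ≡ -12 (mod 3).
    Reduce coefficients mod 3: 1·t ≡ 0 (mod 3).
    So t ≡ 0 (mod 3).
    Then x = 44 + 84·0 = 44, valid modulo lcm(84, 9) = 252: x ≡ 44 (mod 252).
Verify: 44 mod 12 = 8, 44 mod 14 = 2, 44 mod 9 = 8.

x ≡ 44 (mod 252).
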